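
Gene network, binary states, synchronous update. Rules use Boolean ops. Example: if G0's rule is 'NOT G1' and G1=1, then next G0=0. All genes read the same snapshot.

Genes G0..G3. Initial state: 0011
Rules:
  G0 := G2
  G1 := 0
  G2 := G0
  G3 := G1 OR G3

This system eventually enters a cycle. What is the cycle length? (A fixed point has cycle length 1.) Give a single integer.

Answer: 2

Derivation:
Step 0: 0011
Step 1: G0=G2=1 G1=0(const) G2=G0=0 G3=G1|G3=0|1=1 -> 1001
Step 2: G0=G2=0 G1=0(const) G2=G0=1 G3=G1|G3=0|1=1 -> 0011
State from step 2 equals state from step 0 -> cycle length 2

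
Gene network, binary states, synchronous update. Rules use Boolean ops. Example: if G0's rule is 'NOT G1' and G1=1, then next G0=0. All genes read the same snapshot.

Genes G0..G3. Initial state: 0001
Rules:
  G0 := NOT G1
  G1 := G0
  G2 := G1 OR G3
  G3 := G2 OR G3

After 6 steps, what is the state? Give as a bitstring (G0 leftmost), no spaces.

Step 1: G0=NOT G1=NOT 0=1 G1=G0=0 G2=G1|G3=0|1=1 G3=G2|G3=0|1=1 -> 1011
Step 2: G0=NOT G1=NOT 0=1 G1=G0=1 G2=G1|G3=0|1=1 G3=G2|G3=1|1=1 -> 1111
Step 3: G0=NOT G1=NOT 1=0 G1=G0=1 G2=G1|G3=1|1=1 G3=G2|G3=1|1=1 -> 0111
Step 4: G0=NOT G1=NOT 1=0 G1=G0=0 G2=G1|G3=1|1=1 G3=G2|G3=1|1=1 -> 0011
Step 5: G0=NOT G1=NOT 0=1 G1=G0=0 G2=G1|G3=0|1=1 G3=G2|G3=1|1=1 -> 1011
Step 6: G0=NOT G1=NOT 0=1 G1=G0=1 G2=G1|G3=0|1=1 G3=G2|G3=1|1=1 -> 1111

1111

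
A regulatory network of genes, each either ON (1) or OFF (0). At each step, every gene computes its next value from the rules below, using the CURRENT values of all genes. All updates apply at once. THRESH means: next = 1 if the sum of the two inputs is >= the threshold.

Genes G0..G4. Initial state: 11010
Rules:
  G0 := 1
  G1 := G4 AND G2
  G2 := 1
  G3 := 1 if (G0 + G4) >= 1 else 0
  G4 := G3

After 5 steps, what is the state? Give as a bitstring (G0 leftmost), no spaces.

Step 1: G0=1(const) G1=G4&G2=0&0=0 G2=1(const) G3=(1+0>=1)=1 G4=G3=1 -> 10111
Step 2: G0=1(const) G1=G4&G2=1&1=1 G2=1(const) G3=(1+1>=1)=1 G4=G3=1 -> 11111
Step 3: G0=1(const) G1=G4&G2=1&1=1 G2=1(const) G3=(1+1>=1)=1 G4=G3=1 -> 11111
Step 4: G0=1(const) G1=G4&G2=1&1=1 G2=1(const) G3=(1+1>=1)=1 G4=G3=1 -> 11111
Step 5: G0=1(const) G1=G4&G2=1&1=1 G2=1(const) G3=(1+1>=1)=1 G4=G3=1 -> 11111

11111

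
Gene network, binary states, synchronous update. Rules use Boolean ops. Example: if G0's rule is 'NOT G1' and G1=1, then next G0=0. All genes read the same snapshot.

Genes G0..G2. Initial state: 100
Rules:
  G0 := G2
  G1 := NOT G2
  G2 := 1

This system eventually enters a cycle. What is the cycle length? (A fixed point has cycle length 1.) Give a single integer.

Answer: 1

Derivation:
Step 0: 100
Step 1: G0=G2=0 G1=NOT G2=NOT 0=1 G2=1(const) -> 011
Step 2: G0=G2=1 G1=NOT G2=NOT 1=0 G2=1(const) -> 101
Step 3: G0=G2=1 G1=NOT G2=NOT 1=0 G2=1(const) -> 101
State from step 3 equals state from step 2 -> cycle length 1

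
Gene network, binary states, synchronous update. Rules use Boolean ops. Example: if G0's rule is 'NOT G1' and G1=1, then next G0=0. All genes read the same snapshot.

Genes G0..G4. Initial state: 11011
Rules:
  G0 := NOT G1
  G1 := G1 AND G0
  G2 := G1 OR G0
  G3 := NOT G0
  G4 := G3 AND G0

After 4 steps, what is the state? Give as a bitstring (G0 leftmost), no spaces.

Step 1: G0=NOT G1=NOT 1=0 G1=G1&G0=1&1=1 G2=G1|G0=1|1=1 G3=NOT G0=NOT 1=0 G4=G3&G0=1&1=1 -> 01101
Step 2: G0=NOT G1=NOT 1=0 G1=G1&G0=1&0=0 G2=G1|G0=1|0=1 G3=NOT G0=NOT 0=1 G4=G3&G0=0&0=0 -> 00110
Step 3: G0=NOT G1=NOT 0=1 G1=G1&G0=0&0=0 G2=G1|G0=0|0=0 G3=NOT G0=NOT 0=1 G4=G3&G0=1&0=0 -> 10010
Step 4: G0=NOT G1=NOT 0=1 G1=G1&G0=0&1=0 G2=G1|G0=0|1=1 G3=NOT G0=NOT 1=0 G4=G3&G0=1&1=1 -> 10101

10101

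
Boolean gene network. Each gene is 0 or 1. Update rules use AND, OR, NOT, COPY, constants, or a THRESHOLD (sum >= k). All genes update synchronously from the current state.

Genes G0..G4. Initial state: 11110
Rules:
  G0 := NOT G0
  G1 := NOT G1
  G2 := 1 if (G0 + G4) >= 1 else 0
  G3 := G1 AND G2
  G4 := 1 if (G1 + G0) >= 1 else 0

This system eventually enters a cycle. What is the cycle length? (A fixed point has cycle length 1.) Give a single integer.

Step 0: 11110
Step 1: G0=NOT G0=NOT 1=0 G1=NOT G1=NOT 1=0 G2=(1+0>=1)=1 G3=G1&G2=1&1=1 G4=(1+1>=1)=1 -> 00111
Step 2: G0=NOT G0=NOT 0=1 G1=NOT G1=NOT 0=1 G2=(0+1>=1)=1 G3=G1&G2=0&1=0 G4=(0+0>=1)=0 -> 11100
Step 3: G0=NOT G0=NOT 1=0 G1=NOT G1=NOT 1=0 G2=(1+0>=1)=1 G3=G1&G2=1&1=1 G4=(1+1>=1)=1 -> 00111
State from step 3 equals state from step 1 -> cycle length 2

Answer: 2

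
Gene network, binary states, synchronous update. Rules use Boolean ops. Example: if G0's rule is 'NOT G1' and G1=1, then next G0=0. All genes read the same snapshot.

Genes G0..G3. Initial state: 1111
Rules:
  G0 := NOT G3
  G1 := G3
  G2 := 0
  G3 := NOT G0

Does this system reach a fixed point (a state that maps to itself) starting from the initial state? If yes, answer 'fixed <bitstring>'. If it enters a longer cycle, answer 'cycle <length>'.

Step 0: 1111
Step 1: G0=NOT G3=NOT 1=0 G1=G3=1 G2=0(const) G3=NOT G0=NOT 1=0 -> 0100
Step 2: G0=NOT G3=NOT 0=1 G1=G3=0 G2=0(const) G3=NOT G0=NOT 0=1 -> 1001
Step 3: G0=NOT G3=NOT 1=0 G1=G3=1 G2=0(const) G3=NOT G0=NOT 1=0 -> 0100
Cycle of length 2 starting at step 1 -> no fixed point

Answer: cycle 2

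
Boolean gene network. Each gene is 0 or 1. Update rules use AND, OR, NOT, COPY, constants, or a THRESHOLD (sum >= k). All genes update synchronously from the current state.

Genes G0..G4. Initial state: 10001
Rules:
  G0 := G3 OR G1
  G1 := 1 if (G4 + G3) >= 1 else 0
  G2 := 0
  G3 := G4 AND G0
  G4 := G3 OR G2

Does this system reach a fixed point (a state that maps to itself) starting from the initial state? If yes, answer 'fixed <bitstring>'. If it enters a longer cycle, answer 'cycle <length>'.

Step 0: 10001
Step 1: G0=G3|G1=0|0=0 G1=(1+0>=1)=1 G2=0(const) G3=G4&G0=1&1=1 G4=G3|G2=0|0=0 -> 01010
Step 2: G0=G3|G1=1|1=1 G1=(0+1>=1)=1 G2=0(const) G3=G4&G0=0&0=0 G4=G3|G2=1|0=1 -> 11001
Step 3: G0=G3|G1=0|1=1 G1=(1+0>=1)=1 G2=0(const) G3=G4&G0=1&1=1 G4=G3|G2=0|0=0 -> 11010
Step 4: G0=G3|G1=1|1=1 G1=(0+1>=1)=1 G2=0(const) G3=G4&G0=0&1=0 G4=G3|G2=1|0=1 -> 11001
Cycle of length 2 starting at step 2 -> no fixed point

Answer: cycle 2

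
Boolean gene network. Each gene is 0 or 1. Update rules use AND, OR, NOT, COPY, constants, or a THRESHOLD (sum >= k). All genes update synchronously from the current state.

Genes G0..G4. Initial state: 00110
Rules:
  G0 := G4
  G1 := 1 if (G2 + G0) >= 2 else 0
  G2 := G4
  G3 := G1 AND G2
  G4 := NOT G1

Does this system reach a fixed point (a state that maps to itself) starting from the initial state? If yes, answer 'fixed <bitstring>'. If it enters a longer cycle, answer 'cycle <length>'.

Answer: cycle 6

Derivation:
Step 0: 00110
Step 1: G0=G4=0 G1=(1+0>=2)=0 G2=G4=0 G3=G1&G2=0&1=0 G4=NOT G1=NOT 0=1 -> 00001
Step 2: G0=G4=1 G1=(0+0>=2)=0 G2=G4=1 G3=G1&G2=0&0=0 G4=NOT G1=NOT 0=1 -> 10101
Step 3: G0=G4=1 G1=(1+1>=2)=1 G2=G4=1 G3=G1&G2=0&1=0 G4=NOT G1=NOT 0=1 -> 11101
Step 4: G0=G4=1 G1=(1+1>=2)=1 G2=G4=1 G3=G1&G2=1&1=1 G4=NOT G1=NOT 1=0 -> 11110
Step 5: G0=G4=0 G1=(1+1>=2)=1 G2=G4=0 G3=G1&G2=1&1=1 G4=NOT G1=NOT 1=0 -> 01010
Step 6: G0=G4=0 G1=(0+0>=2)=0 G2=G4=0 G3=G1&G2=1&0=0 G4=NOT G1=NOT 1=0 -> 00000
Step 7: G0=G4=0 G1=(0+0>=2)=0 G2=G4=0 G3=G1&G2=0&0=0 G4=NOT G1=NOT 0=1 -> 00001
Cycle of length 6 starting at step 1 -> no fixed point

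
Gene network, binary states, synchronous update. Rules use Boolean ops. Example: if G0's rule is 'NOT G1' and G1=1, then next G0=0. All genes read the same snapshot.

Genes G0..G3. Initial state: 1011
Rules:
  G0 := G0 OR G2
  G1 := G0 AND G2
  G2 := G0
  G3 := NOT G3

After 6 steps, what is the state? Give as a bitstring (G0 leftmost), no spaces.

Step 1: G0=G0|G2=1|1=1 G1=G0&G2=1&1=1 G2=G0=1 G3=NOT G3=NOT 1=0 -> 1110
Step 2: G0=G0|G2=1|1=1 G1=G0&G2=1&1=1 G2=G0=1 G3=NOT G3=NOT 0=1 -> 1111
Step 3: G0=G0|G2=1|1=1 G1=G0&G2=1&1=1 G2=G0=1 G3=NOT G3=NOT 1=0 -> 1110
Step 4: G0=G0|G2=1|1=1 G1=G0&G2=1&1=1 G2=G0=1 G3=NOT G3=NOT 0=1 -> 1111
Step 5: G0=G0|G2=1|1=1 G1=G0&G2=1&1=1 G2=G0=1 G3=NOT G3=NOT 1=0 -> 1110
Step 6: G0=G0|G2=1|1=1 G1=G0&G2=1&1=1 G2=G0=1 G3=NOT G3=NOT 0=1 -> 1111

1111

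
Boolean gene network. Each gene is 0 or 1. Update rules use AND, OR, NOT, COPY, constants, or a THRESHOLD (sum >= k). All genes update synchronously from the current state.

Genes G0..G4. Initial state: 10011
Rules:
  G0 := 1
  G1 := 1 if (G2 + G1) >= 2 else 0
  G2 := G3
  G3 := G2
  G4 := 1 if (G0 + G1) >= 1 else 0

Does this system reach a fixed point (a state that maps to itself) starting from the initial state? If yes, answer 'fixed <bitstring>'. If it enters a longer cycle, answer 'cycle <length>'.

Answer: cycle 2

Derivation:
Step 0: 10011
Step 1: G0=1(const) G1=(0+0>=2)=0 G2=G3=1 G3=G2=0 G4=(1+0>=1)=1 -> 10101
Step 2: G0=1(const) G1=(1+0>=2)=0 G2=G3=0 G3=G2=1 G4=(1+0>=1)=1 -> 10011
Cycle of length 2 starting at step 0 -> no fixed point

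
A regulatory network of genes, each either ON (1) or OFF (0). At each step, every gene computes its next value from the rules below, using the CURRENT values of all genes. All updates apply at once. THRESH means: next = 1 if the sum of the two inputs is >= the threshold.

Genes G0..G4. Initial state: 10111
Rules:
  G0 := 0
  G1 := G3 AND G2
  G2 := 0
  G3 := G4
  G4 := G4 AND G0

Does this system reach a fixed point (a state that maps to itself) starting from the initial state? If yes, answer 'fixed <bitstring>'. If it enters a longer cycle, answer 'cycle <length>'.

Step 0: 10111
Step 1: G0=0(const) G1=G3&G2=1&1=1 G2=0(const) G3=G4=1 G4=G4&G0=1&1=1 -> 01011
Step 2: G0=0(const) G1=G3&G2=1&0=0 G2=0(const) G3=G4=1 G4=G4&G0=1&0=0 -> 00010
Step 3: G0=0(const) G1=G3&G2=1&0=0 G2=0(const) G3=G4=0 G4=G4&G0=0&0=0 -> 00000
Step 4: G0=0(const) G1=G3&G2=0&0=0 G2=0(const) G3=G4=0 G4=G4&G0=0&0=0 -> 00000
Fixed point reached at step 3: 00000

Answer: fixed 00000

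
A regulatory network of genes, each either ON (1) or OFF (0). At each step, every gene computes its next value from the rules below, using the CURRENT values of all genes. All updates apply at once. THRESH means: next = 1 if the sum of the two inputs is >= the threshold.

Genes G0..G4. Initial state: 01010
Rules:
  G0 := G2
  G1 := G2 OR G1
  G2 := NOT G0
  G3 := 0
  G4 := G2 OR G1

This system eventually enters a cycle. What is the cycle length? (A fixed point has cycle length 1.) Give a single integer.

Answer: 4

Derivation:
Step 0: 01010
Step 1: G0=G2=0 G1=G2|G1=0|1=1 G2=NOT G0=NOT 0=1 G3=0(const) G4=G2|G1=0|1=1 -> 01101
Step 2: G0=G2=1 G1=G2|G1=1|1=1 G2=NOT G0=NOT 0=1 G3=0(const) G4=G2|G1=1|1=1 -> 11101
Step 3: G0=G2=1 G1=G2|G1=1|1=1 G2=NOT G0=NOT 1=0 G3=0(const) G4=G2|G1=1|1=1 -> 11001
Step 4: G0=G2=0 G1=G2|G1=0|1=1 G2=NOT G0=NOT 1=0 G3=0(const) G4=G2|G1=0|1=1 -> 01001
Step 5: G0=G2=0 G1=G2|G1=0|1=1 G2=NOT G0=NOT 0=1 G3=0(const) G4=G2|G1=0|1=1 -> 01101
State from step 5 equals state from step 1 -> cycle length 4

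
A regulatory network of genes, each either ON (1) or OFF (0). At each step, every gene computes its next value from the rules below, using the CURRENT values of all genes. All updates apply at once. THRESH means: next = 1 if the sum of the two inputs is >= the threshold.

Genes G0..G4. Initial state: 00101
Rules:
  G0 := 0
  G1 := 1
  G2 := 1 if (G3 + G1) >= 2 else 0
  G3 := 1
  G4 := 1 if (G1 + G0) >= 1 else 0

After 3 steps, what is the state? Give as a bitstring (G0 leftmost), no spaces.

Step 1: G0=0(const) G1=1(const) G2=(0+0>=2)=0 G3=1(const) G4=(0+0>=1)=0 -> 01010
Step 2: G0=0(const) G1=1(const) G2=(1+1>=2)=1 G3=1(const) G4=(1+0>=1)=1 -> 01111
Step 3: G0=0(const) G1=1(const) G2=(1+1>=2)=1 G3=1(const) G4=(1+0>=1)=1 -> 01111

01111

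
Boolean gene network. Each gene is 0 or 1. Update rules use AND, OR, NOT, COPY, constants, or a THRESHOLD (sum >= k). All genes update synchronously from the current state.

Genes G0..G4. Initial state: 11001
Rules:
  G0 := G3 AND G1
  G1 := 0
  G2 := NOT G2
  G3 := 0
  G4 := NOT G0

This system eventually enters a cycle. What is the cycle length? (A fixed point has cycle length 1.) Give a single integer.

Answer: 2

Derivation:
Step 0: 11001
Step 1: G0=G3&G1=0&1=0 G1=0(const) G2=NOT G2=NOT 0=1 G3=0(const) G4=NOT G0=NOT 1=0 -> 00100
Step 2: G0=G3&G1=0&0=0 G1=0(const) G2=NOT G2=NOT 1=0 G3=0(const) G4=NOT G0=NOT 0=1 -> 00001
Step 3: G0=G3&G1=0&0=0 G1=0(const) G2=NOT G2=NOT 0=1 G3=0(const) G4=NOT G0=NOT 0=1 -> 00101
Step 4: G0=G3&G1=0&0=0 G1=0(const) G2=NOT G2=NOT 1=0 G3=0(const) G4=NOT G0=NOT 0=1 -> 00001
State from step 4 equals state from step 2 -> cycle length 2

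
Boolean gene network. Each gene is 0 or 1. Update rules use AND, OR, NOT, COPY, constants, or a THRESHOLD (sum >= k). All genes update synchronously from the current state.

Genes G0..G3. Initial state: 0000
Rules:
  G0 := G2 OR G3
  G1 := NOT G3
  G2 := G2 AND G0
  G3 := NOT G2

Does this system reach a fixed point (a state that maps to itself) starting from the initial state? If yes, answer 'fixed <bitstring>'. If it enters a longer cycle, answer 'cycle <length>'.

Step 0: 0000
Step 1: G0=G2|G3=0|0=0 G1=NOT G3=NOT 0=1 G2=G2&G0=0&0=0 G3=NOT G2=NOT 0=1 -> 0101
Step 2: G0=G2|G3=0|1=1 G1=NOT G3=NOT 1=0 G2=G2&G0=0&0=0 G3=NOT G2=NOT 0=1 -> 1001
Step 3: G0=G2|G3=0|1=1 G1=NOT G3=NOT 1=0 G2=G2&G0=0&1=0 G3=NOT G2=NOT 0=1 -> 1001
Fixed point reached at step 2: 1001

Answer: fixed 1001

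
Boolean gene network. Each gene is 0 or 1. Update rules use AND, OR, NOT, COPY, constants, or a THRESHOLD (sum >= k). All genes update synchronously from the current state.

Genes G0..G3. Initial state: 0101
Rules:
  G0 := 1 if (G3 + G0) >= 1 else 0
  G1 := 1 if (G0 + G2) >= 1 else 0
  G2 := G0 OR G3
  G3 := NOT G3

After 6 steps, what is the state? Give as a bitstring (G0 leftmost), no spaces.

Step 1: G0=(1+0>=1)=1 G1=(0+0>=1)=0 G2=G0|G3=0|1=1 G3=NOT G3=NOT 1=0 -> 1010
Step 2: G0=(0+1>=1)=1 G1=(1+1>=1)=1 G2=G0|G3=1|0=1 G3=NOT G3=NOT 0=1 -> 1111
Step 3: G0=(1+1>=1)=1 G1=(1+1>=1)=1 G2=G0|G3=1|1=1 G3=NOT G3=NOT 1=0 -> 1110
Step 4: G0=(0+1>=1)=1 G1=(1+1>=1)=1 G2=G0|G3=1|0=1 G3=NOT G3=NOT 0=1 -> 1111
Step 5: G0=(1+1>=1)=1 G1=(1+1>=1)=1 G2=G0|G3=1|1=1 G3=NOT G3=NOT 1=0 -> 1110
Step 6: G0=(0+1>=1)=1 G1=(1+1>=1)=1 G2=G0|G3=1|0=1 G3=NOT G3=NOT 0=1 -> 1111

1111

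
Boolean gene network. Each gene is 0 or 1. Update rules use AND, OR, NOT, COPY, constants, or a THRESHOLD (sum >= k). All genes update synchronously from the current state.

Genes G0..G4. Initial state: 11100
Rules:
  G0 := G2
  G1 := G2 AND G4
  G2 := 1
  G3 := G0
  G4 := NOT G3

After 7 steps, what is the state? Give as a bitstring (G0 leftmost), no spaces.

Step 1: G0=G2=1 G1=G2&G4=1&0=0 G2=1(const) G3=G0=1 G4=NOT G3=NOT 0=1 -> 10111
Step 2: G0=G2=1 G1=G2&G4=1&1=1 G2=1(const) G3=G0=1 G4=NOT G3=NOT 1=0 -> 11110
Step 3: G0=G2=1 G1=G2&G4=1&0=0 G2=1(const) G3=G0=1 G4=NOT G3=NOT 1=0 -> 10110
Step 4: G0=G2=1 G1=G2&G4=1&0=0 G2=1(const) G3=G0=1 G4=NOT G3=NOT 1=0 -> 10110
Step 5: G0=G2=1 G1=G2&G4=1&0=0 G2=1(const) G3=G0=1 G4=NOT G3=NOT 1=0 -> 10110
Step 6: G0=G2=1 G1=G2&G4=1&0=0 G2=1(const) G3=G0=1 G4=NOT G3=NOT 1=0 -> 10110
Step 7: G0=G2=1 G1=G2&G4=1&0=0 G2=1(const) G3=G0=1 G4=NOT G3=NOT 1=0 -> 10110

10110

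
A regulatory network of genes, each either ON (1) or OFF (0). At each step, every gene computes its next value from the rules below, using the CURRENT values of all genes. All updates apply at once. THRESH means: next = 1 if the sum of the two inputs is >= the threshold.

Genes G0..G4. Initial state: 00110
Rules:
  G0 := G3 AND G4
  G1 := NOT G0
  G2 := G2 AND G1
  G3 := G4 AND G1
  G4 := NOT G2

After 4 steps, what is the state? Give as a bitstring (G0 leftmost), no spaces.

Step 1: G0=G3&G4=1&0=0 G1=NOT G0=NOT 0=1 G2=G2&G1=1&0=0 G3=G4&G1=0&0=0 G4=NOT G2=NOT 1=0 -> 01000
Step 2: G0=G3&G4=0&0=0 G1=NOT G0=NOT 0=1 G2=G2&G1=0&1=0 G3=G4&G1=0&1=0 G4=NOT G2=NOT 0=1 -> 01001
Step 3: G0=G3&G4=0&1=0 G1=NOT G0=NOT 0=1 G2=G2&G1=0&1=0 G3=G4&G1=1&1=1 G4=NOT G2=NOT 0=1 -> 01011
Step 4: G0=G3&G4=1&1=1 G1=NOT G0=NOT 0=1 G2=G2&G1=0&1=0 G3=G4&G1=1&1=1 G4=NOT G2=NOT 0=1 -> 11011

11011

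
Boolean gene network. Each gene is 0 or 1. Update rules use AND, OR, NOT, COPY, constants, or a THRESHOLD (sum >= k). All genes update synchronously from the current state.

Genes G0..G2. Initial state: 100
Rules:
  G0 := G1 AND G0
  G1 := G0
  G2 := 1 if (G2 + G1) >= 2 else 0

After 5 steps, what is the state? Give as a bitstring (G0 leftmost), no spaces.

Step 1: G0=G1&G0=0&1=0 G1=G0=1 G2=(0+0>=2)=0 -> 010
Step 2: G0=G1&G0=1&0=0 G1=G0=0 G2=(0+1>=2)=0 -> 000
Step 3: G0=G1&G0=0&0=0 G1=G0=0 G2=(0+0>=2)=0 -> 000
Step 4: G0=G1&G0=0&0=0 G1=G0=0 G2=(0+0>=2)=0 -> 000
Step 5: G0=G1&G0=0&0=0 G1=G0=0 G2=(0+0>=2)=0 -> 000

000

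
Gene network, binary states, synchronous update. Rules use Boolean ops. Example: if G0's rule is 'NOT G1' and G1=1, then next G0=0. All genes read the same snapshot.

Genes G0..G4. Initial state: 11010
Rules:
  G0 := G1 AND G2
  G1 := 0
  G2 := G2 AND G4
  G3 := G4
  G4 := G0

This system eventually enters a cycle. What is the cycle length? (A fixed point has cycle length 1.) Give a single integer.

Step 0: 11010
Step 1: G0=G1&G2=1&0=0 G1=0(const) G2=G2&G4=0&0=0 G3=G4=0 G4=G0=1 -> 00001
Step 2: G0=G1&G2=0&0=0 G1=0(const) G2=G2&G4=0&1=0 G3=G4=1 G4=G0=0 -> 00010
Step 3: G0=G1&G2=0&0=0 G1=0(const) G2=G2&G4=0&0=0 G3=G4=0 G4=G0=0 -> 00000
Step 4: G0=G1&G2=0&0=0 G1=0(const) G2=G2&G4=0&0=0 G3=G4=0 G4=G0=0 -> 00000
State from step 4 equals state from step 3 -> cycle length 1

Answer: 1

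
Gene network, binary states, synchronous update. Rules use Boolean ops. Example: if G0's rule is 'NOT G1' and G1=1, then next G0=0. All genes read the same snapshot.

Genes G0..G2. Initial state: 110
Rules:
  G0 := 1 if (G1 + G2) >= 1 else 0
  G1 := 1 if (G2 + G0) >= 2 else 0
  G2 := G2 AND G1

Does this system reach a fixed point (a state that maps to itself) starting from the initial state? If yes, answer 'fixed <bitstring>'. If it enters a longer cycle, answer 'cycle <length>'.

Answer: fixed 000

Derivation:
Step 0: 110
Step 1: G0=(1+0>=1)=1 G1=(0+1>=2)=0 G2=G2&G1=0&1=0 -> 100
Step 2: G0=(0+0>=1)=0 G1=(0+1>=2)=0 G2=G2&G1=0&0=0 -> 000
Step 3: G0=(0+0>=1)=0 G1=(0+0>=2)=0 G2=G2&G1=0&0=0 -> 000
Fixed point reached at step 2: 000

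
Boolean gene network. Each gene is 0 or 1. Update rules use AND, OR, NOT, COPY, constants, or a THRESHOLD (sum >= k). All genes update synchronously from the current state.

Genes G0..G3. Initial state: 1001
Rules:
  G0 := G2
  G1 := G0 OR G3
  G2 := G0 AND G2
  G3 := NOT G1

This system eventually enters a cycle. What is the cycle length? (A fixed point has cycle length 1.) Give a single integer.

Answer: 4

Derivation:
Step 0: 1001
Step 1: G0=G2=0 G1=G0|G3=1|1=1 G2=G0&G2=1&0=0 G3=NOT G1=NOT 0=1 -> 0101
Step 2: G0=G2=0 G1=G0|G3=0|1=1 G2=G0&G2=0&0=0 G3=NOT G1=NOT 1=0 -> 0100
Step 3: G0=G2=0 G1=G0|G3=0|0=0 G2=G0&G2=0&0=0 G3=NOT G1=NOT 1=0 -> 0000
Step 4: G0=G2=0 G1=G0|G3=0|0=0 G2=G0&G2=0&0=0 G3=NOT G1=NOT 0=1 -> 0001
Step 5: G0=G2=0 G1=G0|G3=0|1=1 G2=G0&G2=0&0=0 G3=NOT G1=NOT 0=1 -> 0101
State from step 5 equals state from step 1 -> cycle length 4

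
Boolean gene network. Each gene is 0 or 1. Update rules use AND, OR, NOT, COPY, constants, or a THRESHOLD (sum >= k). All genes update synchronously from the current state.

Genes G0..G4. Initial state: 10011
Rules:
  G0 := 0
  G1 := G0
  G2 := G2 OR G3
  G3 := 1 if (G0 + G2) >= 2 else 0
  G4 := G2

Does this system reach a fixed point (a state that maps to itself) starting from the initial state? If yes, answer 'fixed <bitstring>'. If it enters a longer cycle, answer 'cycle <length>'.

Answer: fixed 00101

Derivation:
Step 0: 10011
Step 1: G0=0(const) G1=G0=1 G2=G2|G3=0|1=1 G3=(1+0>=2)=0 G4=G2=0 -> 01100
Step 2: G0=0(const) G1=G0=0 G2=G2|G3=1|0=1 G3=(0+1>=2)=0 G4=G2=1 -> 00101
Step 3: G0=0(const) G1=G0=0 G2=G2|G3=1|0=1 G3=(0+1>=2)=0 G4=G2=1 -> 00101
Fixed point reached at step 2: 00101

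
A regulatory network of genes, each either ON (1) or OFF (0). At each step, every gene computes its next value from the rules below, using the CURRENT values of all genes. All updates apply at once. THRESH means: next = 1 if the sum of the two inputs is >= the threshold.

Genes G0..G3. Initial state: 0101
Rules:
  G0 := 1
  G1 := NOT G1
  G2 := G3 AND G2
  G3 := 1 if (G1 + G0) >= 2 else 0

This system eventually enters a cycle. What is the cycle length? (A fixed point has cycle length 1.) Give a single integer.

Answer: 2

Derivation:
Step 0: 0101
Step 1: G0=1(const) G1=NOT G1=NOT 1=0 G2=G3&G2=1&0=0 G3=(1+0>=2)=0 -> 1000
Step 2: G0=1(const) G1=NOT G1=NOT 0=1 G2=G3&G2=0&0=0 G3=(0+1>=2)=0 -> 1100
Step 3: G0=1(const) G1=NOT G1=NOT 1=0 G2=G3&G2=0&0=0 G3=(1+1>=2)=1 -> 1001
Step 4: G0=1(const) G1=NOT G1=NOT 0=1 G2=G3&G2=1&0=0 G3=(0+1>=2)=0 -> 1100
State from step 4 equals state from step 2 -> cycle length 2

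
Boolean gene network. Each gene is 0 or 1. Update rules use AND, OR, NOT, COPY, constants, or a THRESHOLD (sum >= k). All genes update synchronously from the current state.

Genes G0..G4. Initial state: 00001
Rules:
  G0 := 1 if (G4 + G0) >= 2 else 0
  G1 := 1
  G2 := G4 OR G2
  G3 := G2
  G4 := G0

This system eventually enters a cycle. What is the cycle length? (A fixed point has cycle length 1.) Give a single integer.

Step 0: 00001
Step 1: G0=(1+0>=2)=0 G1=1(const) G2=G4|G2=1|0=1 G3=G2=0 G4=G0=0 -> 01100
Step 2: G0=(0+0>=2)=0 G1=1(const) G2=G4|G2=0|1=1 G3=G2=1 G4=G0=0 -> 01110
Step 3: G0=(0+0>=2)=0 G1=1(const) G2=G4|G2=0|1=1 G3=G2=1 G4=G0=0 -> 01110
State from step 3 equals state from step 2 -> cycle length 1

Answer: 1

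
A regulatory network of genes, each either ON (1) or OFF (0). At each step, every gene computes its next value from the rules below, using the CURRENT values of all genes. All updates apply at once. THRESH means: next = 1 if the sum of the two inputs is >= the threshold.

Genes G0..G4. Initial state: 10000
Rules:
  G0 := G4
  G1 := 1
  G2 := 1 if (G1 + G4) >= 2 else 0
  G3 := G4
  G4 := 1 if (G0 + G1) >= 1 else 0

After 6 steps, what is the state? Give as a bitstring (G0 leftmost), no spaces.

Step 1: G0=G4=0 G1=1(const) G2=(0+0>=2)=0 G3=G4=0 G4=(1+0>=1)=1 -> 01001
Step 2: G0=G4=1 G1=1(const) G2=(1+1>=2)=1 G3=G4=1 G4=(0+1>=1)=1 -> 11111
Step 3: G0=G4=1 G1=1(const) G2=(1+1>=2)=1 G3=G4=1 G4=(1+1>=1)=1 -> 11111
Step 4: G0=G4=1 G1=1(const) G2=(1+1>=2)=1 G3=G4=1 G4=(1+1>=1)=1 -> 11111
Step 5: G0=G4=1 G1=1(const) G2=(1+1>=2)=1 G3=G4=1 G4=(1+1>=1)=1 -> 11111
Step 6: G0=G4=1 G1=1(const) G2=(1+1>=2)=1 G3=G4=1 G4=(1+1>=1)=1 -> 11111

11111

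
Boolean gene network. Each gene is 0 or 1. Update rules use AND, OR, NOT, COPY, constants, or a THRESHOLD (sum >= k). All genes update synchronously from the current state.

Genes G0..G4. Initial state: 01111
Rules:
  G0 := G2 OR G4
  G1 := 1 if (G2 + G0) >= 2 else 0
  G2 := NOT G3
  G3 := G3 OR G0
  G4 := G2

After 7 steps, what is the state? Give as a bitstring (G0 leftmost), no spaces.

Step 1: G0=G2|G4=1|1=1 G1=(1+0>=2)=0 G2=NOT G3=NOT 1=0 G3=G3|G0=1|0=1 G4=G2=1 -> 10011
Step 2: G0=G2|G4=0|1=1 G1=(0+1>=2)=0 G2=NOT G3=NOT 1=0 G3=G3|G0=1|1=1 G4=G2=0 -> 10010
Step 3: G0=G2|G4=0|0=0 G1=(0+1>=2)=0 G2=NOT G3=NOT 1=0 G3=G3|G0=1|1=1 G4=G2=0 -> 00010
Step 4: G0=G2|G4=0|0=0 G1=(0+0>=2)=0 G2=NOT G3=NOT 1=0 G3=G3|G0=1|0=1 G4=G2=0 -> 00010
Step 5: G0=G2|G4=0|0=0 G1=(0+0>=2)=0 G2=NOT G3=NOT 1=0 G3=G3|G0=1|0=1 G4=G2=0 -> 00010
Step 6: G0=G2|G4=0|0=0 G1=(0+0>=2)=0 G2=NOT G3=NOT 1=0 G3=G3|G0=1|0=1 G4=G2=0 -> 00010
Step 7: G0=G2|G4=0|0=0 G1=(0+0>=2)=0 G2=NOT G3=NOT 1=0 G3=G3|G0=1|0=1 G4=G2=0 -> 00010

00010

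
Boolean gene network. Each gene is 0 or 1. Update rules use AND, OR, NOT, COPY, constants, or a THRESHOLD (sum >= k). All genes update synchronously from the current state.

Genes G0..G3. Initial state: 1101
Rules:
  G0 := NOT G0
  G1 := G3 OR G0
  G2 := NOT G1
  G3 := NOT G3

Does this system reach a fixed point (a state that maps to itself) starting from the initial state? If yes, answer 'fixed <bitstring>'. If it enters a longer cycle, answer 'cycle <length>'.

Step 0: 1101
Step 1: G0=NOT G0=NOT 1=0 G1=G3|G0=1|1=1 G2=NOT G1=NOT 1=0 G3=NOT G3=NOT 1=0 -> 0100
Step 2: G0=NOT G0=NOT 0=1 G1=G3|G0=0|0=0 G2=NOT G1=NOT 1=0 G3=NOT G3=NOT 0=1 -> 1001
Step 3: G0=NOT G0=NOT 1=0 G1=G3|G0=1|1=1 G2=NOT G1=NOT 0=1 G3=NOT G3=NOT 1=0 -> 0110
Step 4: G0=NOT G0=NOT 0=1 G1=G3|G0=0|0=0 G2=NOT G1=NOT 1=0 G3=NOT G3=NOT 0=1 -> 1001
Cycle of length 2 starting at step 2 -> no fixed point

Answer: cycle 2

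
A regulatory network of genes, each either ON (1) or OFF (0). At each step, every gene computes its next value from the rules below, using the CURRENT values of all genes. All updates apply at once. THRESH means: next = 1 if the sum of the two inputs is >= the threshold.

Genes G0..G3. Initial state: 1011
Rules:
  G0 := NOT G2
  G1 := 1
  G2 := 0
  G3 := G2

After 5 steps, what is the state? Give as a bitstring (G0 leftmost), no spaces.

Step 1: G0=NOT G2=NOT 1=0 G1=1(const) G2=0(const) G3=G2=1 -> 0101
Step 2: G0=NOT G2=NOT 0=1 G1=1(const) G2=0(const) G3=G2=0 -> 1100
Step 3: G0=NOT G2=NOT 0=1 G1=1(const) G2=0(const) G3=G2=0 -> 1100
Step 4: G0=NOT G2=NOT 0=1 G1=1(const) G2=0(const) G3=G2=0 -> 1100
Step 5: G0=NOT G2=NOT 0=1 G1=1(const) G2=0(const) G3=G2=0 -> 1100

1100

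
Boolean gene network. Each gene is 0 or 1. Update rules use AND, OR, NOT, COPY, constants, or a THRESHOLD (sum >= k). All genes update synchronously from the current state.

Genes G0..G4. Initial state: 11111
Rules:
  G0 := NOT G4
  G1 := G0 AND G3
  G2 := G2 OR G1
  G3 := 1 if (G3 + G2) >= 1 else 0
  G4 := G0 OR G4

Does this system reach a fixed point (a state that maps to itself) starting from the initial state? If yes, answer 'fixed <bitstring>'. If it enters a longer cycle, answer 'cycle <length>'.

Answer: fixed 00111

Derivation:
Step 0: 11111
Step 1: G0=NOT G4=NOT 1=0 G1=G0&G3=1&1=1 G2=G2|G1=1|1=1 G3=(1+1>=1)=1 G4=G0|G4=1|1=1 -> 01111
Step 2: G0=NOT G4=NOT 1=0 G1=G0&G3=0&1=0 G2=G2|G1=1|1=1 G3=(1+1>=1)=1 G4=G0|G4=0|1=1 -> 00111
Step 3: G0=NOT G4=NOT 1=0 G1=G0&G3=0&1=0 G2=G2|G1=1|0=1 G3=(1+1>=1)=1 G4=G0|G4=0|1=1 -> 00111
Fixed point reached at step 2: 00111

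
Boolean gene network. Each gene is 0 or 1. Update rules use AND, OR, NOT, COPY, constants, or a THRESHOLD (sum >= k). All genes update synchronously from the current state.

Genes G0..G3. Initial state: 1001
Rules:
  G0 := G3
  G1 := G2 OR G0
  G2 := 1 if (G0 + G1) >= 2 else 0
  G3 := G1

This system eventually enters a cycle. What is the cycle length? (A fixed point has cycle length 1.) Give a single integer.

Step 0: 1001
Step 1: G0=G3=1 G1=G2|G0=0|1=1 G2=(1+0>=2)=0 G3=G1=0 -> 1100
Step 2: G0=G3=0 G1=G2|G0=0|1=1 G2=(1+1>=2)=1 G3=G1=1 -> 0111
Step 3: G0=G3=1 G1=G2|G0=1|0=1 G2=(0+1>=2)=0 G3=G1=1 -> 1101
Step 4: G0=G3=1 G1=G2|G0=0|1=1 G2=(1+1>=2)=1 G3=G1=1 -> 1111
Step 5: G0=G3=1 G1=G2|G0=1|1=1 G2=(1+1>=2)=1 G3=G1=1 -> 1111
State from step 5 equals state from step 4 -> cycle length 1

Answer: 1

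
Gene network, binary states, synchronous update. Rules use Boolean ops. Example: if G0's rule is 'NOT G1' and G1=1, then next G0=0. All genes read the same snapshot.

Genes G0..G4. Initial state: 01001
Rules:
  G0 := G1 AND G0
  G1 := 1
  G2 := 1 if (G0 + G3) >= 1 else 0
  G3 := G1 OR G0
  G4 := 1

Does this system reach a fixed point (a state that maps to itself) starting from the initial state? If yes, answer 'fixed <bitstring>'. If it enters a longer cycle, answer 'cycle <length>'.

Step 0: 01001
Step 1: G0=G1&G0=1&0=0 G1=1(const) G2=(0+0>=1)=0 G3=G1|G0=1|0=1 G4=1(const) -> 01011
Step 2: G0=G1&G0=1&0=0 G1=1(const) G2=(0+1>=1)=1 G3=G1|G0=1|0=1 G4=1(const) -> 01111
Step 3: G0=G1&G0=1&0=0 G1=1(const) G2=(0+1>=1)=1 G3=G1|G0=1|0=1 G4=1(const) -> 01111
Fixed point reached at step 2: 01111

Answer: fixed 01111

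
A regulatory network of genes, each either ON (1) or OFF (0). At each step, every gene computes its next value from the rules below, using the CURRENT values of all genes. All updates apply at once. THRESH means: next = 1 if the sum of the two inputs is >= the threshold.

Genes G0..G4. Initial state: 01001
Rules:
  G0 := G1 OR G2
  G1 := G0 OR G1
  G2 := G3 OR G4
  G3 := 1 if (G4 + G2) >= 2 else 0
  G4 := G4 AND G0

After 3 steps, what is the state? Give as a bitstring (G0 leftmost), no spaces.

Step 1: G0=G1|G2=1|0=1 G1=G0|G1=0|1=1 G2=G3|G4=0|1=1 G3=(1+0>=2)=0 G4=G4&G0=1&0=0 -> 11100
Step 2: G0=G1|G2=1|1=1 G1=G0|G1=1|1=1 G2=G3|G4=0|0=0 G3=(0+1>=2)=0 G4=G4&G0=0&1=0 -> 11000
Step 3: G0=G1|G2=1|0=1 G1=G0|G1=1|1=1 G2=G3|G4=0|0=0 G3=(0+0>=2)=0 G4=G4&G0=0&1=0 -> 11000

11000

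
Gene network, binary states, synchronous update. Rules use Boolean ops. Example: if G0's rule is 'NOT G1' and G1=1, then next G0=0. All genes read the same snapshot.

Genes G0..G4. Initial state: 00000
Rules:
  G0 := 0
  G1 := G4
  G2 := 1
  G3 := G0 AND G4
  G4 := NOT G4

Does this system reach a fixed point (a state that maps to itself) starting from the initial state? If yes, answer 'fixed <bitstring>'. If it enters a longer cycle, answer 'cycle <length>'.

Step 0: 00000
Step 1: G0=0(const) G1=G4=0 G2=1(const) G3=G0&G4=0&0=0 G4=NOT G4=NOT 0=1 -> 00101
Step 2: G0=0(const) G1=G4=1 G2=1(const) G3=G0&G4=0&1=0 G4=NOT G4=NOT 1=0 -> 01100
Step 3: G0=0(const) G1=G4=0 G2=1(const) G3=G0&G4=0&0=0 G4=NOT G4=NOT 0=1 -> 00101
Cycle of length 2 starting at step 1 -> no fixed point

Answer: cycle 2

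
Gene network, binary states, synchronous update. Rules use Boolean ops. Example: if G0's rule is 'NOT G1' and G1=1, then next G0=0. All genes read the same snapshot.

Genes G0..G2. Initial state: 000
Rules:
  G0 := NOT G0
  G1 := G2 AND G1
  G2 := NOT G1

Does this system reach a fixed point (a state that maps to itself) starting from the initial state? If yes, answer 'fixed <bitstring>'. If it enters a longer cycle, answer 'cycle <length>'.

Step 0: 000
Step 1: G0=NOT G0=NOT 0=1 G1=G2&G1=0&0=0 G2=NOT G1=NOT 0=1 -> 101
Step 2: G0=NOT G0=NOT 1=0 G1=G2&G1=1&0=0 G2=NOT G1=NOT 0=1 -> 001
Step 3: G0=NOT G0=NOT 0=1 G1=G2&G1=1&0=0 G2=NOT G1=NOT 0=1 -> 101
Cycle of length 2 starting at step 1 -> no fixed point

Answer: cycle 2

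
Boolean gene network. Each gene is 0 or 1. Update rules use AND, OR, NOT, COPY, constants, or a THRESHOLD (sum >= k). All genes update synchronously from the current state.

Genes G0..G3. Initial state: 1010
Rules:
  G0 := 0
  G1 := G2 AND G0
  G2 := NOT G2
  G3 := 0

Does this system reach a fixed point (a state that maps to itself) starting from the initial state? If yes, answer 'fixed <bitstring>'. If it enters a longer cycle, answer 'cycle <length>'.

Answer: cycle 2

Derivation:
Step 0: 1010
Step 1: G0=0(const) G1=G2&G0=1&1=1 G2=NOT G2=NOT 1=0 G3=0(const) -> 0100
Step 2: G0=0(const) G1=G2&G0=0&0=0 G2=NOT G2=NOT 0=1 G3=0(const) -> 0010
Step 3: G0=0(const) G1=G2&G0=1&0=0 G2=NOT G2=NOT 1=0 G3=0(const) -> 0000
Step 4: G0=0(const) G1=G2&G0=0&0=0 G2=NOT G2=NOT 0=1 G3=0(const) -> 0010
Cycle of length 2 starting at step 2 -> no fixed point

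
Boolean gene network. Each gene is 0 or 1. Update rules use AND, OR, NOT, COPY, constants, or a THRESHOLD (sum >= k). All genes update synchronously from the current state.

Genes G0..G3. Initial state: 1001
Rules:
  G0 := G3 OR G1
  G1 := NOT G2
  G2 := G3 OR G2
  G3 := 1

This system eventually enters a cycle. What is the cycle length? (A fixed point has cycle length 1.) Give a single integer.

Answer: 1

Derivation:
Step 0: 1001
Step 1: G0=G3|G1=1|0=1 G1=NOT G2=NOT 0=1 G2=G3|G2=1|0=1 G3=1(const) -> 1111
Step 2: G0=G3|G1=1|1=1 G1=NOT G2=NOT 1=0 G2=G3|G2=1|1=1 G3=1(const) -> 1011
Step 3: G0=G3|G1=1|0=1 G1=NOT G2=NOT 1=0 G2=G3|G2=1|1=1 G3=1(const) -> 1011
State from step 3 equals state from step 2 -> cycle length 1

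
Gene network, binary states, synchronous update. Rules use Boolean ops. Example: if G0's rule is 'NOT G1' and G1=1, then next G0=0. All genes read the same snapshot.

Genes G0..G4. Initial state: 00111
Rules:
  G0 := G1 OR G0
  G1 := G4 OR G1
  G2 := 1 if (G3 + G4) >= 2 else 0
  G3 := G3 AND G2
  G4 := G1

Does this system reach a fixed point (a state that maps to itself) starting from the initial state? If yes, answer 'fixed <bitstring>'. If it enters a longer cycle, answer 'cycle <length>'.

Step 0: 00111
Step 1: G0=G1|G0=0|0=0 G1=G4|G1=1|0=1 G2=(1+1>=2)=1 G3=G3&G2=1&1=1 G4=G1=0 -> 01110
Step 2: G0=G1|G0=1|0=1 G1=G4|G1=0|1=1 G2=(1+0>=2)=0 G3=G3&G2=1&1=1 G4=G1=1 -> 11011
Step 3: G0=G1|G0=1|1=1 G1=G4|G1=1|1=1 G2=(1+1>=2)=1 G3=G3&G2=1&0=0 G4=G1=1 -> 11101
Step 4: G0=G1|G0=1|1=1 G1=G4|G1=1|1=1 G2=(0+1>=2)=0 G3=G3&G2=0&1=0 G4=G1=1 -> 11001
Step 5: G0=G1|G0=1|1=1 G1=G4|G1=1|1=1 G2=(0+1>=2)=0 G3=G3&G2=0&0=0 G4=G1=1 -> 11001
Fixed point reached at step 4: 11001

Answer: fixed 11001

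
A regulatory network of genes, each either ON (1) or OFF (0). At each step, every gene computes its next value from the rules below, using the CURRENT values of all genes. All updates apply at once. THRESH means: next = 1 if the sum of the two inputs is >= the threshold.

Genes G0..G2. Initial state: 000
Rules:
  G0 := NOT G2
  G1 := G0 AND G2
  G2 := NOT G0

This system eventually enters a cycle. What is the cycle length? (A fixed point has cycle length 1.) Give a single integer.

Answer: 2

Derivation:
Step 0: 000
Step 1: G0=NOT G2=NOT 0=1 G1=G0&G2=0&0=0 G2=NOT G0=NOT 0=1 -> 101
Step 2: G0=NOT G2=NOT 1=0 G1=G0&G2=1&1=1 G2=NOT G0=NOT 1=0 -> 010
Step 3: G0=NOT G2=NOT 0=1 G1=G0&G2=0&0=0 G2=NOT G0=NOT 0=1 -> 101
State from step 3 equals state from step 1 -> cycle length 2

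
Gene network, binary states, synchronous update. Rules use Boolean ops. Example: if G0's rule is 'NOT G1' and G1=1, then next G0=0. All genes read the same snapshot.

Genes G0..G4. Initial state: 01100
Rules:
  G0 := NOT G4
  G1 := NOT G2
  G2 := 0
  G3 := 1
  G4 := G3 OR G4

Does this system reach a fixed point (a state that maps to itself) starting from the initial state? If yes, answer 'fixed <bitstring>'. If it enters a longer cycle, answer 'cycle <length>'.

Step 0: 01100
Step 1: G0=NOT G4=NOT 0=1 G1=NOT G2=NOT 1=0 G2=0(const) G3=1(const) G4=G3|G4=0|0=0 -> 10010
Step 2: G0=NOT G4=NOT 0=1 G1=NOT G2=NOT 0=1 G2=0(const) G3=1(const) G4=G3|G4=1|0=1 -> 11011
Step 3: G0=NOT G4=NOT 1=0 G1=NOT G2=NOT 0=1 G2=0(const) G3=1(const) G4=G3|G4=1|1=1 -> 01011
Step 4: G0=NOT G4=NOT 1=0 G1=NOT G2=NOT 0=1 G2=0(const) G3=1(const) G4=G3|G4=1|1=1 -> 01011
Fixed point reached at step 3: 01011

Answer: fixed 01011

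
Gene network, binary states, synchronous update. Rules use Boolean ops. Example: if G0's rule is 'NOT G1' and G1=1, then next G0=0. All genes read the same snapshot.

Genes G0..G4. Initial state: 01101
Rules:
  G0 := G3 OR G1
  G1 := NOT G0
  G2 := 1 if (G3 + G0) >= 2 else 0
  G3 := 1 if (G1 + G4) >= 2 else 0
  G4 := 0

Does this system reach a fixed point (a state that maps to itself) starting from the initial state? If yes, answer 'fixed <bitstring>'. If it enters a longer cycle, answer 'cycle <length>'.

Answer: cycle 4

Derivation:
Step 0: 01101
Step 1: G0=G3|G1=0|1=1 G1=NOT G0=NOT 0=1 G2=(0+0>=2)=0 G3=(1+1>=2)=1 G4=0(const) -> 11010
Step 2: G0=G3|G1=1|1=1 G1=NOT G0=NOT 1=0 G2=(1+1>=2)=1 G3=(1+0>=2)=0 G4=0(const) -> 10100
Step 3: G0=G3|G1=0|0=0 G1=NOT G0=NOT 1=0 G2=(0+1>=2)=0 G3=(0+0>=2)=0 G4=0(const) -> 00000
Step 4: G0=G3|G1=0|0=0 G1=NOT G0=NOT 0=1 G2=(0+0>=2)=0 G3=(0+0>=2)=0 G4=0(const) -> 01000
Step 5: G0=G3|G1=0|1=1 G1=NOT G0=NOT 0=1 G2=(0+0>=2)=0 G3=(1+0>=2)=0 G4=0(const) -> 11000
Step 6: G0=G3|G1=0|1=1 G1=NOT G0=NOT 1=0 G2=(0+1>=2)=0 G3=(1+0>=2)=0 G4=0(const) -> 10000
Step 7: G0=G3|G1=0|0=0 G1=NOT G0=NOT 1=0 G2=(0+1>=2)=0 G3=(0+0>=2)=0 G4=0(const) -> 00000
Cycle of length 4 starting at step 3 -> no fixed point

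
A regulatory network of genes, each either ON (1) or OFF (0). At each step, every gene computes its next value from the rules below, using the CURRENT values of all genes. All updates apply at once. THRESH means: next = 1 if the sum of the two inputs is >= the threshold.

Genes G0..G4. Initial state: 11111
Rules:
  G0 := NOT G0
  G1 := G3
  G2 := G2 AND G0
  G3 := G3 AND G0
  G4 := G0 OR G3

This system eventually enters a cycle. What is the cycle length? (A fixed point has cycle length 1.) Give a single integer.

Step 0: 11111
Step 1: G0=NOT G0=NOT 1=0 G1=G3=1 G2=G2&G0=1&1=1 G3=G3&G0=1&1=1 G4=G0|G3=1|1=1 -> 01111
Step 2: G0=NOT G0=NOT 0=1 G1=G3=1 G2=G2&G0=1&0=0 G3=G3&G0=1&0=0 G4=G0|G3=0|1=1 -> 11001
Step 3: G0=NOT G0=NOT 1=0 G1=G3=0 G2=G2&G0=0&1=0 G3=G3&G0=0&1=0 G4=G0|G3=1|0=1 -> 00001
Step 4: G0=NOT G0=NOT 0=1 G1=G3=0 G2=G2&G0=0&0=0 G3=G3&G0=0&0=0 G4=G0|G3=0|0=0 -> 10000
Step 5: G0=NOT G0=NOT 1=0 G1=G3=0 G2=G2&G0=0&1=0 G3=G3&G0=0&1=0 G4=G0|G3=1|0=1 -> 00001
State from step 5 equals state from step 3 -> cycle length 2

Answer: 2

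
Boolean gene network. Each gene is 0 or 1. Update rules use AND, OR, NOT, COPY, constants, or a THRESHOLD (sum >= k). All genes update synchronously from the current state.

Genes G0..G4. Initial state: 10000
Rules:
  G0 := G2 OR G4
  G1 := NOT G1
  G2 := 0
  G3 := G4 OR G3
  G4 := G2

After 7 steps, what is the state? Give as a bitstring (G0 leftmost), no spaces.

Step 1: G0=G2|G4=0|0=0 G1=NOT G1=NOT 0=1 G2=0(const) G3=G4|G3=0|0=0 G4=G2=0 -> 01000
Step 2: G0=G2|G4=0|0=0 G1=NOT G1=NOT 1=0 G2=0(const) G3=G4|G3=0|0=0 G4=G2=0 -> 00000
Step 3: G0=G2|G4=0|0=0 G1=NOT G1=NOT 0=1 G2=0(const) G3=G4|G3=0|0=0 G4=G2=0 -> 01000
Step 4: G0=G2|G4=0|0=0 G1=NOT G1=NOT 1=0 G2=0(const) G3=G4|G3=0|0=0 G4=G2=0 -> 00000
Step 5: G0=G2|G4=0|0=0 G1=NOT G1=NOT 0=1 G2=0(const) G3=G4|G3=0|0=0 G4=G2=0 -> 01000
Step 6: G0=G2|G4=0|0=0 G1=NOT G1=NOT 1=0 G2=0(const) G3=G4|G3=0|0=0 G4=G2=0 -> 00000
Step 7: G0=G2|G4=0|0=0 G1=NOT G1=NOT 0=1 G2=0(const) G3=G4|G3=0|0=0 G4=G2=0 -> 01000

01000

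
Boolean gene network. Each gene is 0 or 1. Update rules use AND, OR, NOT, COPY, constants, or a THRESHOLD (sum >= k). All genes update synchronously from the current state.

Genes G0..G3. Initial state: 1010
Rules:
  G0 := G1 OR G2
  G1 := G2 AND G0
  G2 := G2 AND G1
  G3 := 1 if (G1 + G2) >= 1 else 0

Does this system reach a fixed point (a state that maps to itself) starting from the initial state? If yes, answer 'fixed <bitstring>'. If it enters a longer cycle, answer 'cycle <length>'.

Answer: fixed 0000

Derivation:
Step 0: 1010
Step 1: G0=G1|G2=0|1=1 G1=G2&G0=1&1=1 G2=G2&G1=1&0=0 G3=(0+1>=1)=1 -> 1101
Step 2: G0=G1|G2=1|0=1 G1=G2&G0=0&1=0 G2=G2&G1=0&1=0 G3=(1+0>=1)=1 -> 1001
Step 3: G0=G1|G2=0|0=0 G1=G2&G0=0&1=0 G2=G2&G1=0&0=0 G3=(0+0>=1)=0 -> 0000
Step 4: G0=G1|G2=0|0=0 G1=G2&G0=0&0=0 G2=G2&G1=0&0=0 G3=(0+0>=1)=0 -> 0000
Fixed point reached at step 3: 0000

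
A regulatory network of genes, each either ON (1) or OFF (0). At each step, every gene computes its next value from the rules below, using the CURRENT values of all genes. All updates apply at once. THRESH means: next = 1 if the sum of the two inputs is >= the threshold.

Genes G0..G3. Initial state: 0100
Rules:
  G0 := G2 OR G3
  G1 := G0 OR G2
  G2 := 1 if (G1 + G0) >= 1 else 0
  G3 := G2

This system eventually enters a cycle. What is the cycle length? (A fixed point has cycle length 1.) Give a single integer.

Answer: 1

Derivation:
Step 0: 0100
Step 1: G0=G2|G3=0|0=0 G1=G0|G2=0|0=0 G2=(1+0>=1)=1 G3=G2=0 -> 0010
Step 2: G0=G2|G3=1|0=1 G1=G0|G2=0|1=1 G2=(0+0>=1)=0 G3=G2=1 -> 1101
Step 3: G0=G2|G3=0|1=1 G1=G0|G2=1|0=1 G2=(1+1>=1)=1 G3=G2=0 -> 1110
Step 4: G0=G2|G3=1|0=1 G1=G0|G2=1|1=1 G2=(1+1>=1)=1 G3=G2=1 -> 1111
Step 5: G0=G2|G3=1|1=1 G1=G0|G2=1|1=1 G2=(1+1>=1)=1 G3=G2=1 -> 1111
State from step 5 equals state from step 4 -> cycle length 1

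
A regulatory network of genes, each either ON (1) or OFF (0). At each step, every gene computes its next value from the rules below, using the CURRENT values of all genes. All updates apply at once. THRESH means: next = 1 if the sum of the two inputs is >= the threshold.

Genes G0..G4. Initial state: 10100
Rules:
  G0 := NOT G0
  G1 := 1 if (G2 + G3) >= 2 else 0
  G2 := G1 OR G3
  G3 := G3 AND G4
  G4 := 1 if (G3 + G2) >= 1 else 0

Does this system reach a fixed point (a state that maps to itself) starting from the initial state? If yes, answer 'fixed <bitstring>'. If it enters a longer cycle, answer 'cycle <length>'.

Answer: cycle 2

Derivation:
Step 0: 10100
Step 1: G0=NOT G0=NOT 1=0 G1=(1+0>=2)=0 G2=G1|G3=0|0=0 G3=G3&G4=0&0=0 G4=(0+1>=1)=1 -> 00001
Step 2: G0=NOT G0=NOT 0=1 G1=(0+0>=2)=0 G2=G1|G3=0|0=0 G3=G3&G4=0&1=0 G4=(0+0>=1)=0 -> 10000
Step 3: G0=NOT G0=NOT 1=0 G1=(0+0>=2)=0 G2=G1|G3=0|0=0 G3=G3&G4=0&0=0 G4=(0+0>=1)=0 -> 00000
Step 4: G0=NOT G0=NOT 0=1 G1=(0+0>=2)=0 G2=G1|G3=0|0=0 G3=G3&G4=0&0=0 G4=(0+0>=1)=0 -> 10000
Cycle of length 2 starting at step 2 -> no fixed point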